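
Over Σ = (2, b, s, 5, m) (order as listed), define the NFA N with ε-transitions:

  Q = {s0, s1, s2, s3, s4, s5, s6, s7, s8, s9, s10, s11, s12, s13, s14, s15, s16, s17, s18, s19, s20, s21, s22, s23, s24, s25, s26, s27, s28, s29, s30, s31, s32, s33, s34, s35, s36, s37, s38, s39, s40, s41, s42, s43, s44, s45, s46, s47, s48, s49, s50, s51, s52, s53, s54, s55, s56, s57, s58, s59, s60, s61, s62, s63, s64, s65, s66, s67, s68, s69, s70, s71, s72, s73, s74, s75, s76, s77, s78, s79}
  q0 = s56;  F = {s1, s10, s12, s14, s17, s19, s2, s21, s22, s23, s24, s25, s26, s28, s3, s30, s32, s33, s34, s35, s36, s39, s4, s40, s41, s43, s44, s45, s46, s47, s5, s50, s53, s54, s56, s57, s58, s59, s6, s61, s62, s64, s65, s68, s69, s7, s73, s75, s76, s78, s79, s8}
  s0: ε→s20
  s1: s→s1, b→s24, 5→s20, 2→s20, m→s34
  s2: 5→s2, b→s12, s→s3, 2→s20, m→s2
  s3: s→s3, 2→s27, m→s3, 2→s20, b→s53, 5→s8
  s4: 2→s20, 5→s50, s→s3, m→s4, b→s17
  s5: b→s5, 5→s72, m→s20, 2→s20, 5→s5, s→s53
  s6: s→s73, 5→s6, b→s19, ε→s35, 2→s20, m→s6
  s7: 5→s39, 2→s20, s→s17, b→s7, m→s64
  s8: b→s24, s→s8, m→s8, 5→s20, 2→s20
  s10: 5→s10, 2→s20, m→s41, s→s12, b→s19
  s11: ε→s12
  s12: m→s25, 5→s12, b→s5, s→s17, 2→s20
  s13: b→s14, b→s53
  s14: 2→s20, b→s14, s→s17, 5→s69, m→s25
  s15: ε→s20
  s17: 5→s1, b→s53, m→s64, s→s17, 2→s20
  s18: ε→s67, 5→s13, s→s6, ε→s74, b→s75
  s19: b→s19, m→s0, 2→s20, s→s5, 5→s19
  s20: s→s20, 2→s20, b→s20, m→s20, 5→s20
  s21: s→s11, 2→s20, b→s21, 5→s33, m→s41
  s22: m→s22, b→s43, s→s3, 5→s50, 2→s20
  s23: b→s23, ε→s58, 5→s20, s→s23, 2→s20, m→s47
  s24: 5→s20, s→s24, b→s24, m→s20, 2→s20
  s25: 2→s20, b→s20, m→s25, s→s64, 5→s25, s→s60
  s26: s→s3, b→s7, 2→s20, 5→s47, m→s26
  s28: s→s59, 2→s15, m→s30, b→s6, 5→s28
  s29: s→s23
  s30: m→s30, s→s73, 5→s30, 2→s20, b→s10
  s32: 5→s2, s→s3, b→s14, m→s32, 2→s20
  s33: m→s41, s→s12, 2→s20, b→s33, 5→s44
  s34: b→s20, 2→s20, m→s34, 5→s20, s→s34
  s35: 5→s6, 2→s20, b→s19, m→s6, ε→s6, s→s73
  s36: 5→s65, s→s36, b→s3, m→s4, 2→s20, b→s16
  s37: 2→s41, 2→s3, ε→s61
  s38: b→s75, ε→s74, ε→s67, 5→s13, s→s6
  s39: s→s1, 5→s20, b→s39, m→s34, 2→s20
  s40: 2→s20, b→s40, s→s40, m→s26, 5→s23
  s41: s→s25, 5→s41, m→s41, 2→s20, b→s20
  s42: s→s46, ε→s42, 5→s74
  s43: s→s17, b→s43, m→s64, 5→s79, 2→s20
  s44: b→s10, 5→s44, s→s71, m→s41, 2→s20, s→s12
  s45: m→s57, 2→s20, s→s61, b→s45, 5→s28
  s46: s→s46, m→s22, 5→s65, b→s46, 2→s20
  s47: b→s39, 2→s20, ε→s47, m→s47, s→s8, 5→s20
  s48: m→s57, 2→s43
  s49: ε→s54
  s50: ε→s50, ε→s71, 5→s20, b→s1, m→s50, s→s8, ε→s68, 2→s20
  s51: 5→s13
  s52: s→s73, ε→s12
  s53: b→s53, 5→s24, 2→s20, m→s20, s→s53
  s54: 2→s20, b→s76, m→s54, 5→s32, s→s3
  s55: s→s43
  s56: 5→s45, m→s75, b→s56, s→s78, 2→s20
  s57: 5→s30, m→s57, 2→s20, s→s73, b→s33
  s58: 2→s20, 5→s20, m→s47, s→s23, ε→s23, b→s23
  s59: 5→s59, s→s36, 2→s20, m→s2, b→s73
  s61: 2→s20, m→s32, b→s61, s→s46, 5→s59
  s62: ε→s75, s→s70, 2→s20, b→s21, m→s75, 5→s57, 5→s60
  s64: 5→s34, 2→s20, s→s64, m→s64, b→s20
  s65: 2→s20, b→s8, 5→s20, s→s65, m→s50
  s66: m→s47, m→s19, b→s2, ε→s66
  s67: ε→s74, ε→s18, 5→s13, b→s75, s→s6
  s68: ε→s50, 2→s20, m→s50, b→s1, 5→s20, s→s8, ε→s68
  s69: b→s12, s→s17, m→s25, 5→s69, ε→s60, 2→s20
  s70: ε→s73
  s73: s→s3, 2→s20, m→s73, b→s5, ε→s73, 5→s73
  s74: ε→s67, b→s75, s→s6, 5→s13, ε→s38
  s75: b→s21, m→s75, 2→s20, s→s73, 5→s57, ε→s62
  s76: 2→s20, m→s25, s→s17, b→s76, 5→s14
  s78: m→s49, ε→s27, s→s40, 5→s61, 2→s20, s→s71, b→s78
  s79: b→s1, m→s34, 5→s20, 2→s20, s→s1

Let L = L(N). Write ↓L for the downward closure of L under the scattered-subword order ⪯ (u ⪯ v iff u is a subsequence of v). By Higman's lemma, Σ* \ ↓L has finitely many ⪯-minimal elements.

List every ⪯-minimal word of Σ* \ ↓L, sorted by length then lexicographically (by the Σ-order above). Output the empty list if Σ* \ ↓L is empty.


|Q|=80, |F|=52, |δ|=331 (32 ε).
min D↑ (49 st, q0=0, F={1}): 0:2→1,b→0,s→2,5→3,m→4 1:2→1,b→1,s→1,5→1,m→1 2:2→1,b→2,s→5,5→6,m→7 3:2→1,b→3,s→6,5→8,m→9 4:2→1,b→10,s→11,5→9,m→4 5:2→1,b→5,s→5,5→12,m→13 6:2→1,b→6,s→14,5→15,m→16 7:2→1,b→17,s→18,5→16,m→7 8:2→1,b→19,s→15,5→8,m→20 9:2→1,b→21,s→11,5→20,m→9 10:2→1,b→10,s→22,5→21,m→23 11:2→1,b→24,s→18,5→11,m→11 12:2→1,b→12,s→12,5→1,m→25 13:2→1,b→26,s→18,5→25,m→13 14:2→1,b→14,s→14,5→27,m→28 15:2→1,b→11,s→29,5→15,m→30 16:2→1,b→31,s→18,5→30,m→16 17:2→1,b→17,s→32,5→31,m→33 18:2→1,b→34,s→18,5→35,m→18 19:2→1,b→36,s→11,5→19,m→19 20:2→1,b→37,s→11,5→20,m→20 21:2→1,b→21,s→22,5→38,m→23 22:2→1,b→24,s→32,5→22,m→33 23:2→1,b→1,s→33,5→23,m→23 24:2→1,b→24,s→34,5→24,m→1 25:2→1,b→39,s→35,5→1,m→25 26:2→1,b→26,s→32,5→39,m→40 27:2→1,b→35,s→27,5→1,m→41 28:2→1,b→42,s→18,5→41,m→28 29:2→1,b→18,s→29,5→27,m→43 30:2→1,b→22,s→18,5→30,m→30 31:2→1,b→31,s→32,5→44,m→33 32:2→1,b→34,s→32,5→45,m→40 33:2→1,b→1,s→40,5→33,m→33 34:2→1,b→34,s→34,5→46,m→1 35:2→1,b→46,s→35,5→1,m→35 36:2→1,b→36,s→24,5→36,m→1 37:2→1,b→36,s→22,5→37,m→23 38:2→1,b→37,s→22,5→38,m→23 39:2→1,b→39,s→45,5→1,m→47 40:2→1,b→1,s→40,5→47,m→40 41:2→1,b→45,s→35,5→1,m→41 42:2→1,b→42,s→32,5→48,m→40 43:2→1,b→32,s→18,5→41,m→43 44:2→1,b→22,s→32,5→44,m→33 45:2→1,b→46,s→45,5→1,m→47 46:2→1,b→46,s→46,5→1,m→1 47:2→1,b→1,s→47,5→1,m→47 48:2→1,b→45,s→45,5→1,m→47 [Hopcroft].
'2': |S_i|=[63, 3] end={s15,s20,s27} — reject; 1/1 del acc.
'ss55': |S_i|=[63, 46, 29, 14, 1] end={s20} rej; 4/4 deletions ∈↓L.
'mbmb': |S_i|=[63, 49, 28, 7, 1] end={s20} — reject; 4/4 deletions ∈↓L.
'msbm': N↓-sim [63, 49, 19, 5, 1] end={s20} — reject; 4/4 deletions ∈↓L.
'55bbm': |S_i|=[63, 50, 37, 23, 7, 2] end={s0,s20} rej; 5/5 single-dels accept.
5 words, ⪯-incomp.

A = [2, ss55, mbmb, msbm, 55bbm].


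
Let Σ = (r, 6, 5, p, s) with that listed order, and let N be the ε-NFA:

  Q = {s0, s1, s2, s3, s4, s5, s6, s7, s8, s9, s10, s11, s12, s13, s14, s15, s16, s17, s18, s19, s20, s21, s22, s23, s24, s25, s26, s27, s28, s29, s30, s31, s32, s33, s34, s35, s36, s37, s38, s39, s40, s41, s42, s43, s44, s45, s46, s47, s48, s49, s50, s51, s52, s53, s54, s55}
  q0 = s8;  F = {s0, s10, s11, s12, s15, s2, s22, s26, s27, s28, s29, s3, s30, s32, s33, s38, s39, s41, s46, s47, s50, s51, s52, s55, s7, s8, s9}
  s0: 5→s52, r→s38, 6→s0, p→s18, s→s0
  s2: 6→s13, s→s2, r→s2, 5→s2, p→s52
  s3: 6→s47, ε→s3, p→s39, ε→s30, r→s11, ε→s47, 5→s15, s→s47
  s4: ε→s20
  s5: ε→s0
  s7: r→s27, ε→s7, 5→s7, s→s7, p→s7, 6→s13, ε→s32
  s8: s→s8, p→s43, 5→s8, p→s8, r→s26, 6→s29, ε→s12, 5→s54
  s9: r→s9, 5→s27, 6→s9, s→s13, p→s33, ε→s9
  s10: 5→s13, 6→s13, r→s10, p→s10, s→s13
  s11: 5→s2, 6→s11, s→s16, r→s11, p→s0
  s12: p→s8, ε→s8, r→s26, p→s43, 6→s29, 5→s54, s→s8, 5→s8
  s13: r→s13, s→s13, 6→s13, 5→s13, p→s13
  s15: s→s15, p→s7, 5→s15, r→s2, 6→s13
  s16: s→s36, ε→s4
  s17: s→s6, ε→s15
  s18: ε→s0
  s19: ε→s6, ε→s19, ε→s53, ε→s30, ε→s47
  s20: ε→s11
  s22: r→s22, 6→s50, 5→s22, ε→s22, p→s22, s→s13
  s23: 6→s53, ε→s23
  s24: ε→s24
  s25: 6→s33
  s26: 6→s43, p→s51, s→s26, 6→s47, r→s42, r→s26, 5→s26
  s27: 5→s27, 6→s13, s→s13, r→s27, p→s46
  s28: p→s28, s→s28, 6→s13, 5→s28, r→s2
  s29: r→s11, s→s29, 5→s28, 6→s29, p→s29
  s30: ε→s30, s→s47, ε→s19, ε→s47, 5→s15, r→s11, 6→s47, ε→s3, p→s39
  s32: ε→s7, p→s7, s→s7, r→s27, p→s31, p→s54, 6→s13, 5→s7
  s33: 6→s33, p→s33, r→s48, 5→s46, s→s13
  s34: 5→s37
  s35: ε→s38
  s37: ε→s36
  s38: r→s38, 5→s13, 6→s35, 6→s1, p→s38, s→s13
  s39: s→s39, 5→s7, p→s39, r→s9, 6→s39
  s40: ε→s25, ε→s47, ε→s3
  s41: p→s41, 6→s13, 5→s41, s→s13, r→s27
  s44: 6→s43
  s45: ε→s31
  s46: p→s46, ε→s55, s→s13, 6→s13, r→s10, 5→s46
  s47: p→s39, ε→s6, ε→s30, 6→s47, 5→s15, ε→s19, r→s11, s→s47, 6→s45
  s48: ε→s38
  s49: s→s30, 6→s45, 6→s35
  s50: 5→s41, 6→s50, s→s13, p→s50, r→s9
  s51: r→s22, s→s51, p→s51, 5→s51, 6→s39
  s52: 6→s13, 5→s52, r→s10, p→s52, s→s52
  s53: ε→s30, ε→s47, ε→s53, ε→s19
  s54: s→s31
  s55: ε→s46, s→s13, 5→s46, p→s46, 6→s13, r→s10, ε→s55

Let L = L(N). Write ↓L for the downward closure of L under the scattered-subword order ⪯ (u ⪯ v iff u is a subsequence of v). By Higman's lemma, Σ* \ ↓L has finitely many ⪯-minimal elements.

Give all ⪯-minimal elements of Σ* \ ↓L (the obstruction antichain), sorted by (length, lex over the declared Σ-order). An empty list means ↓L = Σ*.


|Q|=56, |F|=27, |δ|=204 (44 ε).
min D↑ (23 st, q0=0, F={12}): 0:r→1,6→2,5→0,p→0,s→0 1:r→1,6→3,5→1,p→4,s→1 2:r→5,6→2,5→6,p→2,s→2 3:r→5,6→3,5→7,p→8,s→3 4:r→9,6→8,5→4,p→4,s→4 5:r→5,6→5,5→10,p→11,s→5 6:r→10,6→12,5→6,p→6,s→6 7:r→10,6→12,5→7,p→13,s→7 8:r→14,6→8,5→13,p→8,s→8 9:r→9,6→15,5→9,p→9,s→12 10:r→10,6→12,5→10,p→16,s→10 11:r→17,6→11,5→16,p→11,s→11 12:r→12,6→12,5→12,p→12,s→12 13:r→18,6→12,5→13,p→13,s→13 14:r→14,6→14,5→18,p→19,s→12 15:r→14,6→15,5→20,p→15,s→12 16:r→21,6→12,5→16,p→16,s→16 17:r→17,6→17,5→12,p→17,s→12 18:r→18,6→12,5→18,p→22,s→12 19:r→17,6→19,5→22,p→19,s→12 20:r→18,6→12,5→20,p→20,s→12 21:r→21,6→12,5→12,p→21,s→12 22:r→21,6→12,5→22,p→22,s→12 (ε-aug+det+¬).
'656': run [44, 38, 14, 1] end={s13} — reject; 3/3 del acc.
'rprs': N↓-sim [44, 40, 23, 14, 1] end={s13} ∉↓L; 4/4 del acc.
'6rpr5': N↓-sim [44, 38, 20, 12, 6, 1] end={s13} ∉↓L; 5/5 single-dels accept.
3 minimals (antichain).

Antichain: [656, rprs, 6rpr5].


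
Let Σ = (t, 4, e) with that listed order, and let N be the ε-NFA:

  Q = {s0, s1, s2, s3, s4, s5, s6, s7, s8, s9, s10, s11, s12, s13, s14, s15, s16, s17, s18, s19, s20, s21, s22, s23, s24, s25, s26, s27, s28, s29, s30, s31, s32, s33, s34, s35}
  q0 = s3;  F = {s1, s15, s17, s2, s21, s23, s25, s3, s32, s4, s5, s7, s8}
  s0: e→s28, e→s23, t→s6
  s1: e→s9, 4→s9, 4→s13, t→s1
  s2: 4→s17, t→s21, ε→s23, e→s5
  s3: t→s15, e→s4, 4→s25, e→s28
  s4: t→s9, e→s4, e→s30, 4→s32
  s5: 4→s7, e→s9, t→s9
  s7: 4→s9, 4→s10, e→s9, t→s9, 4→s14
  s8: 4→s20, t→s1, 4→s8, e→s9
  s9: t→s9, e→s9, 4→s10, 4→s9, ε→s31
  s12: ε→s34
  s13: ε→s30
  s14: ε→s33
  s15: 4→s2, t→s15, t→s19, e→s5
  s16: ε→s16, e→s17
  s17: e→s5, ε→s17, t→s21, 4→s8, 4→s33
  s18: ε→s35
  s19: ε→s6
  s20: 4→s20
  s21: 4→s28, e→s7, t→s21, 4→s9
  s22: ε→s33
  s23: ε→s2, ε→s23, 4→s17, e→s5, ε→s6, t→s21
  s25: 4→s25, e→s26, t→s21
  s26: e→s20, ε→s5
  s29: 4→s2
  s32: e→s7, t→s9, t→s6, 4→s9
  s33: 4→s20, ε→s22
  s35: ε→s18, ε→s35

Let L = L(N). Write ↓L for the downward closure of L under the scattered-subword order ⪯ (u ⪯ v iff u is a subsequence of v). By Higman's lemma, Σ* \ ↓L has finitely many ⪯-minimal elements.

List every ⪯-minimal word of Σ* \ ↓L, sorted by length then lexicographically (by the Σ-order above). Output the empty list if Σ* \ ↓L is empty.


|Q|=36, |F|=13, |δ|=78 (17 ε).
min D↑ (13 st, q0=0, F={7}): 0:t→1,4→2,e→3 1:t→1,4→4,e→5 2:t→6,4→2,e→5 3:t→7,4→8,e→3 4:t→6,4→9,e→5 5:t→7,4→10,e→7 6:t→6,4→7,e→10 7:t→7,4→7,e→7 8:t→7,4→7,e→10 9:t→6,4→11,e→5 10:t→7,4→7,e→7 11:t→12,4→11,e→7 12:t→12,4→7,e→7 [Hopcroft].
'et': |S_i|=[26, 15, 4] end={s10,s31,s6,s9} — reject; 2/2 deletions ∈↓L.
'tee': run [26, 21, 9, 3] end={s10,s31,s9} ∉↓L; 3/3 del acc.
'4t4': N↓-sim [26, 22, 14, 10] end={s10,s13,s14,s20,s22,s28,s30,s31,s33,s9} rej; 3/3 deletions ∈↓L.
'4ee': N↓-sim [26, 22, 10, 4] end={s10,s20,s31,s9} rej; 3/3 single-dels accept.
'e44': N↓-sim [26, 15, 10, 7] end={s10,s14,s20,s22,s31,s33,s9} rej; 3/3 deletions ∈↓L.
't444e': N↓-sim [26, 21, 19, 16, 13, 3] end={s10,s31,s9} rej; 5/5 del acc.
6 obstructions.

A = [et, tee, 4t4, 4ee, e44, t444e].


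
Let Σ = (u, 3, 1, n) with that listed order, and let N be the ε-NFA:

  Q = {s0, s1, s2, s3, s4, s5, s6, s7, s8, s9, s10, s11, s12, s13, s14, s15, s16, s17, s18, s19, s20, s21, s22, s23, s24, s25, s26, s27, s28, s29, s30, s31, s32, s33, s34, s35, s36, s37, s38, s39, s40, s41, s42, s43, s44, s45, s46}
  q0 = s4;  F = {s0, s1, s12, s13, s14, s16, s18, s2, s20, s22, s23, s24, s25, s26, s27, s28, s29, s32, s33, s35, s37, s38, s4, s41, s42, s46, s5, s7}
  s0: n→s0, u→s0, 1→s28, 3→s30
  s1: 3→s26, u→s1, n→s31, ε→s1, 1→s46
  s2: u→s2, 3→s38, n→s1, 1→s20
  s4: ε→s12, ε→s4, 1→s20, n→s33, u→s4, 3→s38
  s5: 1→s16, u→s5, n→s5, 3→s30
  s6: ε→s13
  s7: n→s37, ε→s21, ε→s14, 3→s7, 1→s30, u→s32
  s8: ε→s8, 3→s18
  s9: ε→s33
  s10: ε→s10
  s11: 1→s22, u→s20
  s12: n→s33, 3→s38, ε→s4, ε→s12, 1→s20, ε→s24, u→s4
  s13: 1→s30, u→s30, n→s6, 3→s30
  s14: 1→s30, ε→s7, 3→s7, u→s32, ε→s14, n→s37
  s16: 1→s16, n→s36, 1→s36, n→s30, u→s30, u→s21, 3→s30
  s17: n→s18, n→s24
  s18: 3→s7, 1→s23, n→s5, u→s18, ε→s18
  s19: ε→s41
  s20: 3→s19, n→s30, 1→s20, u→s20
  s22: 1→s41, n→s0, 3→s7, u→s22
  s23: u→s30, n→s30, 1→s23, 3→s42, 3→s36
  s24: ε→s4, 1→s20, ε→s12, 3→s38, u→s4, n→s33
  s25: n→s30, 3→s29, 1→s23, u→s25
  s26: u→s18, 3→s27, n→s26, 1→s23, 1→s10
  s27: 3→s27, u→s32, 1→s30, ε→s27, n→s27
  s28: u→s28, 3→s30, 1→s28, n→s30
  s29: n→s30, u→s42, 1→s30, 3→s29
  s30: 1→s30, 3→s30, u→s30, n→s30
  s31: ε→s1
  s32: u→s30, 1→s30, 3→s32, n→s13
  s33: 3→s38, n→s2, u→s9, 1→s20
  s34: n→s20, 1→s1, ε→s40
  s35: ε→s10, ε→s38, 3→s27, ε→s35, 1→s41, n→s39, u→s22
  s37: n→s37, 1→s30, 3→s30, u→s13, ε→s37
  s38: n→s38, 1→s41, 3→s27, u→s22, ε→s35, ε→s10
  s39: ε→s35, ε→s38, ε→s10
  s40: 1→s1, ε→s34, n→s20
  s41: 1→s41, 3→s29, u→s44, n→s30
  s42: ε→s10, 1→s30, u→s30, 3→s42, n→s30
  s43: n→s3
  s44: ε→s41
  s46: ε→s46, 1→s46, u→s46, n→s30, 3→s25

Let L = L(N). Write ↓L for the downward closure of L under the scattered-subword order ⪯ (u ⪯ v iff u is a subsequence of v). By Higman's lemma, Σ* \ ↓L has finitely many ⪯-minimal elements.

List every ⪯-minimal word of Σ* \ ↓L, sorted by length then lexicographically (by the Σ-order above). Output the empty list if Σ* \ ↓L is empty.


min(Σ*\↓L) = [1n, 331, 3un3, 33uu, nnn31u].

|Q|=47, |F|=28, |δ|=165 (34 ε).
min D↑ (25 st, q0=0, F={7}): 0:u→0,3→1,1→2,n→3 1:u→4,3→5,1→6,n→1 2:u→2,3→6,1→2,n→7 3:u→3,3→1,1→2,n→8 4:u→4,3→9,1→6,n→10 5:u→11,3→5,1→7,n→5 6:u→6,3→12,1→6,n→7 7:u→7,3→7,1→7,n→7 8:u→8,3→1,1→2,n→13 9:u→11,3→9,1→7,n→14 10:u→10,3→7,1→15,n→10 11:u→7,3→11,1→7,n→16 12:u→17,3→12,1→7,n→7 13:u→13,3→18,1→19,n→13 14:u→16,3→7,1→7,n→14 15:u→15,3→7,1→15,n→7 16:u→7,3→7,1→7,n→16 17:u→7,3→17,1→7,n→7 18:u→20,3→5,1→21,n→18 19:u→19,3→22,1→19,n→7 20:u→20,3→9,1→21,n→23 21:u→7,3→17,1→21,n→7 22:u→22,3→12,1→21,n→7 23:u→23,3→7,1→24,n→23 24:u→7,3→7,1→24,n→7.
'1n': run [38, 15, 2] end={s30,s36} — reject; 2/2 single-dels accept.
'331': |S_i|=[38, 28, 13, 1] end={s30} rej; 3/3 single-dels accept.
'3un3': |S_i|=[38, 28, 22, 10, 1] end={s30} ∉↓L; 4/4 deletions ∈↓L.
'33uu': run [38, 28, 13, 6, 1] end={s30} ∉↓L; 4/4 deletions ∈↓L.
'nnn31u': |S_i|=[38, 35, 33, 30, 19, 7, 2] end={s21,s30} rej; 6/6 single-dels accept.
5 obstructions.


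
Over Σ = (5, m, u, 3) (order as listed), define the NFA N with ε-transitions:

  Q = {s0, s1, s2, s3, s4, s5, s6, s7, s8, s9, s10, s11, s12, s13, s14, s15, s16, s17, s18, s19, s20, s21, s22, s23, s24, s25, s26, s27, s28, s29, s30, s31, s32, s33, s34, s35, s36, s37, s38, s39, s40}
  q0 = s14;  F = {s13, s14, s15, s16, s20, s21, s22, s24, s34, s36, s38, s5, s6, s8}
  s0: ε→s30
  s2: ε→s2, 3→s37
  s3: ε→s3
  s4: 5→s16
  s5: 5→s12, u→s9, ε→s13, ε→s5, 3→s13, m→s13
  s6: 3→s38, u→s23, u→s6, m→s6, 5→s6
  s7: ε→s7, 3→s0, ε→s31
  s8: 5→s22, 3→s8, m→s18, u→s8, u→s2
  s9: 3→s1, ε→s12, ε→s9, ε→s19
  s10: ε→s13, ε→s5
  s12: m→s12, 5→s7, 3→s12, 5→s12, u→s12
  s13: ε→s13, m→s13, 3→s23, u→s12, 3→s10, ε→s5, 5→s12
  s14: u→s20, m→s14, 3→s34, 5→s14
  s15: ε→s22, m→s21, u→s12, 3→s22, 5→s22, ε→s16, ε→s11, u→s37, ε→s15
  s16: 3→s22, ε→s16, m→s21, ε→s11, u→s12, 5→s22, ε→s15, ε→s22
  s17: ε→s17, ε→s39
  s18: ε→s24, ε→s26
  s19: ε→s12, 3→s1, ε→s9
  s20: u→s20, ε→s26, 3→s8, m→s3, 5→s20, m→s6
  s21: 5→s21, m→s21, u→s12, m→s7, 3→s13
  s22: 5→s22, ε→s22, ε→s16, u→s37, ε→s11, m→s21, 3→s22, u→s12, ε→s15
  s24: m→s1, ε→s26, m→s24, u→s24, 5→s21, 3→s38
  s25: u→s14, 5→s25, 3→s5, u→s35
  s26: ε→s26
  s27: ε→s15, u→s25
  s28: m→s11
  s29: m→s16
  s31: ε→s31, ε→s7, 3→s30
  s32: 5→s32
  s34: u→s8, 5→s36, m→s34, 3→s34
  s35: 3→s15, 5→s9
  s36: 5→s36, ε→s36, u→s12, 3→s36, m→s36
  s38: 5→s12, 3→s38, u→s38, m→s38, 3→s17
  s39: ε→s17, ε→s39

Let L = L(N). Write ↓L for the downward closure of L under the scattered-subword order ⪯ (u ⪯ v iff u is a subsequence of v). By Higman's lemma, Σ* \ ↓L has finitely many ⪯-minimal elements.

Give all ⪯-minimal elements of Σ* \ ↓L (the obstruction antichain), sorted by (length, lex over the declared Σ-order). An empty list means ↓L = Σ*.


Antichain: [35u, um35].

|Q|=41, |F|=14, |δ|=127 (41 ε).
min D↑ (12 st, q0=0, F={9}): 0:5→0,m→0,u→1,3→2 1:5→1,m→3,u→1,3→4 2:5→5,m→2,u→4,3→2 3:5→3,m→3,u→3,3→6 4:5→7,m→8,u→4,3→4 5:5→5,m→5,u→9,3→5 6:5→9,m→6,u→6,3→6 7:5→7,m→10,u→9,3→7 8:5→10,m→8,u→8,3→6 9:5→9,m→9,u→9,3→9 10:5→10,m→10,u→9,3→11 11:5→9,m→11,u→9,3→11.
'35u': N↓-sim [32, 28, 19, 9] end={s0,s1,s12,s19,s30,s31,s37,s7,s9} — reject; 3/3 del acc.
'um35': N↓-sim [32, 29, 21, 15, 5] end={s0,s12,s30,s31,s7} ∉↓L; 4/4 deletions ∈↓L.
2 minimals (antichain).


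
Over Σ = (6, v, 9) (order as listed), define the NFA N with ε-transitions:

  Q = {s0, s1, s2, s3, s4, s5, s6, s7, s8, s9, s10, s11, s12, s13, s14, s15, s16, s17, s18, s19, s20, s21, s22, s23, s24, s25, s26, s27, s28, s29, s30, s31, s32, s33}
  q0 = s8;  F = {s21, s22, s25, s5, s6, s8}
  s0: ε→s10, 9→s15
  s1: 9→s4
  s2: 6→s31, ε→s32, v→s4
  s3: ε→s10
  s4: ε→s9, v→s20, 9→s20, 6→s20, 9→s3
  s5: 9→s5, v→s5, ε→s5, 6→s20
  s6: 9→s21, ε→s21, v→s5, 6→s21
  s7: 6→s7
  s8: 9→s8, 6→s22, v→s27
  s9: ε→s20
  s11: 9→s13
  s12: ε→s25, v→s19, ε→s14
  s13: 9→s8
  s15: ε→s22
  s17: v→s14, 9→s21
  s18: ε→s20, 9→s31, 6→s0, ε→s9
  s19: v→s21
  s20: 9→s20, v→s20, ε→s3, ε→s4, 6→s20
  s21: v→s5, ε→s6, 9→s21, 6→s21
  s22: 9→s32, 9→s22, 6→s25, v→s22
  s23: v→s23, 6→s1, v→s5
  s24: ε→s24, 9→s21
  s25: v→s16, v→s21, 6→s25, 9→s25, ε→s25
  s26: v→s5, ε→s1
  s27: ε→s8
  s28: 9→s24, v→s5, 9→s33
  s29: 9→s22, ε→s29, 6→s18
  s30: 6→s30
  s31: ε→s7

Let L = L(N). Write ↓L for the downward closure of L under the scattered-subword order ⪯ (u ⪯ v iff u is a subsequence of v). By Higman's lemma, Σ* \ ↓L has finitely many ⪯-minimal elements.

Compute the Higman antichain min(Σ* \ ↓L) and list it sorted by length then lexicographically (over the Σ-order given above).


Antichain: [66vv6].

|Q|=34, |F|=6, |δ|=72 (21 ε).
min D↑ (6 st, q0=0, F={5}): 0:6→1,v→0,9→0 1:6→2,v→1,9→1 2:6→2,v→3,9→2 3:6→3,v→4,9→3 4:6→5,v→4,9→4 5:6→5,v→5,9→5 (ε-aug+det+¬).
'66vv6': |S_i|=[14, 12, 10, 9, 6, 5] end={s10,s20,s3,s4,s9} rej; 5/5 deletions ∈↓L.
1 obstructions.


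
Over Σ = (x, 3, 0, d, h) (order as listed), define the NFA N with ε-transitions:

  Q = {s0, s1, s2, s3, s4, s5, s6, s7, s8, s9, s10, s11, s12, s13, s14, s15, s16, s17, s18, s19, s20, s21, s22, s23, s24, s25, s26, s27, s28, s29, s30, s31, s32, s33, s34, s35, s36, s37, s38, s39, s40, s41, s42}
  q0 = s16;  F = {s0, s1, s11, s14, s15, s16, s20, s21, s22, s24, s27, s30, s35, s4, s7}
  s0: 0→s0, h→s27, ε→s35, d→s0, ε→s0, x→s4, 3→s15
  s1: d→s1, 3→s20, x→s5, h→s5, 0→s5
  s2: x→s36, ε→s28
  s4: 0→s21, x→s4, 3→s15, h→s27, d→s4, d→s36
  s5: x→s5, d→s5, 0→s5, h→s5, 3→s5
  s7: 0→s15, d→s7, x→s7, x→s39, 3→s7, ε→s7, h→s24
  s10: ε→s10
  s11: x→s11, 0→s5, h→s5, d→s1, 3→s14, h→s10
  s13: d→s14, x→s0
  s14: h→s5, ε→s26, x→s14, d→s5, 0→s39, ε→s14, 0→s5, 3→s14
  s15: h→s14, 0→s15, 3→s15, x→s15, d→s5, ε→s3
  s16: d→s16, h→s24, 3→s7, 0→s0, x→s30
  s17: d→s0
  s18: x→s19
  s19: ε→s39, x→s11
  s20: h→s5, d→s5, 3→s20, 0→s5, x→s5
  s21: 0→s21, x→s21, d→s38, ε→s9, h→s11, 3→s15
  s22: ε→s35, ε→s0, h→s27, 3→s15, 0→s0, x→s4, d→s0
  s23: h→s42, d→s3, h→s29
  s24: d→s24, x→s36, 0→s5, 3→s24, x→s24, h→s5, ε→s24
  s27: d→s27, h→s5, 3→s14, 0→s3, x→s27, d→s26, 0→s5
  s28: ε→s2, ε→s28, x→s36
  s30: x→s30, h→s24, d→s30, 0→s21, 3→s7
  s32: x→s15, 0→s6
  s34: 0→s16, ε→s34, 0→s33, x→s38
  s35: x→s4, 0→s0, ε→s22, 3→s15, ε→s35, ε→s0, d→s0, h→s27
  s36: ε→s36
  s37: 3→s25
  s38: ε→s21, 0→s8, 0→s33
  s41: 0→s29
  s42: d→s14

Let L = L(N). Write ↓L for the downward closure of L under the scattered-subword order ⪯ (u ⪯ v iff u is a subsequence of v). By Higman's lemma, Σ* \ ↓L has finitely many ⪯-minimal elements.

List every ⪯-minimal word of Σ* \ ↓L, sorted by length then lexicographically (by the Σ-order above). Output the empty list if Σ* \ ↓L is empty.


min(Σ*\↓L) = [h0, hh, 30d, 03d, x0hdx].

|Q|=43, |F|=15, |δ|=128 (21 ε).
min D↑ (14 st, q0=0, F={9}): 0:x→1,3→2,0→3,d→0,h→4 1:x→1,3→2,0→5,d→1,h→4 2:x→2,3→2,0→6,d→2,h→4 3:x→7,3→6,0→3,d→3,h→8 4:x→4,3→4,0→9,d→4,h→9 5:x→5,3→6,0→5,d→5,h→10 6:x→6,3→6,0→6,d→9,h→11 7:x→7,3→6,0→5,d→7,h→8 8:x→8,3→11,0→9,d→8,h→9 9:x→9,3→9,0→9,d→9,h→9 10:x→10,3→11,0→9,d→12,h→9 11:x→11,3→11,0→9,d→9,h→9 12:x→9,3→13,0→9,d→12,h→9 13:x→9,3→13,0→9,d→9,h→9 [Hopcroft].
'h0': |S_i|=[25, 12, 3] end={s3,s39,s5} ∉↓L; 2/2 single-dels accept.
'hh': |S_i|=[25, 12, 2] end={s10,s5} ∉↓L; 2/2 single-dels accept.
'30d': run [25, 10, 6, 1] end={s5} rej; 3/3 deletions ∈↓L.
'03d': N↓-sim [25, 21, 7, 1] end={s5} rej; 3/3 single-dels accept.
'x0hdx': run [25, 21, 15, 8, 3, 1] end={s5} rej; 5/5 deletions ∈↓L.
5 minimals (antichain).


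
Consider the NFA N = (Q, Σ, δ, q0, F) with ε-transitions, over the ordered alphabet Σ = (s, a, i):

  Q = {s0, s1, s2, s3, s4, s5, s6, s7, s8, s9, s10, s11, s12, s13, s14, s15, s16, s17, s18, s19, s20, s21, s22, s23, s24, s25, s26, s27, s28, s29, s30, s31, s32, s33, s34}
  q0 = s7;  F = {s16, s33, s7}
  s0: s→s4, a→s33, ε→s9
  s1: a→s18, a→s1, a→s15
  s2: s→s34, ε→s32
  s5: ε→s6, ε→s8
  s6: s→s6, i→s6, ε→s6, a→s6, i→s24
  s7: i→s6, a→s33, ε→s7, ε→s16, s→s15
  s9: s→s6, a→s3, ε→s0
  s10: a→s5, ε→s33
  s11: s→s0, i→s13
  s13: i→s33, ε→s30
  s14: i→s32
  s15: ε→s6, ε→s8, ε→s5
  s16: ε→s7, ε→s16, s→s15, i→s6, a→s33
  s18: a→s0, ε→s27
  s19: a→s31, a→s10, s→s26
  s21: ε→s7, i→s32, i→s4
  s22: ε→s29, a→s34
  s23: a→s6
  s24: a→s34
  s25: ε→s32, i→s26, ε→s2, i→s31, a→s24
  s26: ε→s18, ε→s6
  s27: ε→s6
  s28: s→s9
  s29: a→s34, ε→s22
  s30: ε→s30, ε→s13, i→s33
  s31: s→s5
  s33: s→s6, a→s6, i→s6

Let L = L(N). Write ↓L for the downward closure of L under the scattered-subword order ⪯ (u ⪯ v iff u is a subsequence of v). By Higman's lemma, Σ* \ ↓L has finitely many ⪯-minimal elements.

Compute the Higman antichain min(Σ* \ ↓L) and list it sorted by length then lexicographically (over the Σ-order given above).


min(Σ*\↓L) = [s, i, aa].

|Q|=35, |F|=3, |δ|=68 (26 ε).
min D↑ (3 st, q0=0, F={1}): 0:s→1,a→2,i→1 1:s→1,a→1,i→1 2:s→1,a→1,i→1 (ε-aug+det+¬).
's': |S_i|=[9, 6] end={s15,s24,s34,s5,s6,s8} ∉↓L; 1/1 single-dels accept.
'i': N↓-sim [9, 3] end={s24,s34,s6} ∉↓L; 1/1 single-dels accept.
'aa': run [9, 4, 3] end={s24,s34,s6} — reject; 2/2 del acc.
3 words, ⪯-incomp.


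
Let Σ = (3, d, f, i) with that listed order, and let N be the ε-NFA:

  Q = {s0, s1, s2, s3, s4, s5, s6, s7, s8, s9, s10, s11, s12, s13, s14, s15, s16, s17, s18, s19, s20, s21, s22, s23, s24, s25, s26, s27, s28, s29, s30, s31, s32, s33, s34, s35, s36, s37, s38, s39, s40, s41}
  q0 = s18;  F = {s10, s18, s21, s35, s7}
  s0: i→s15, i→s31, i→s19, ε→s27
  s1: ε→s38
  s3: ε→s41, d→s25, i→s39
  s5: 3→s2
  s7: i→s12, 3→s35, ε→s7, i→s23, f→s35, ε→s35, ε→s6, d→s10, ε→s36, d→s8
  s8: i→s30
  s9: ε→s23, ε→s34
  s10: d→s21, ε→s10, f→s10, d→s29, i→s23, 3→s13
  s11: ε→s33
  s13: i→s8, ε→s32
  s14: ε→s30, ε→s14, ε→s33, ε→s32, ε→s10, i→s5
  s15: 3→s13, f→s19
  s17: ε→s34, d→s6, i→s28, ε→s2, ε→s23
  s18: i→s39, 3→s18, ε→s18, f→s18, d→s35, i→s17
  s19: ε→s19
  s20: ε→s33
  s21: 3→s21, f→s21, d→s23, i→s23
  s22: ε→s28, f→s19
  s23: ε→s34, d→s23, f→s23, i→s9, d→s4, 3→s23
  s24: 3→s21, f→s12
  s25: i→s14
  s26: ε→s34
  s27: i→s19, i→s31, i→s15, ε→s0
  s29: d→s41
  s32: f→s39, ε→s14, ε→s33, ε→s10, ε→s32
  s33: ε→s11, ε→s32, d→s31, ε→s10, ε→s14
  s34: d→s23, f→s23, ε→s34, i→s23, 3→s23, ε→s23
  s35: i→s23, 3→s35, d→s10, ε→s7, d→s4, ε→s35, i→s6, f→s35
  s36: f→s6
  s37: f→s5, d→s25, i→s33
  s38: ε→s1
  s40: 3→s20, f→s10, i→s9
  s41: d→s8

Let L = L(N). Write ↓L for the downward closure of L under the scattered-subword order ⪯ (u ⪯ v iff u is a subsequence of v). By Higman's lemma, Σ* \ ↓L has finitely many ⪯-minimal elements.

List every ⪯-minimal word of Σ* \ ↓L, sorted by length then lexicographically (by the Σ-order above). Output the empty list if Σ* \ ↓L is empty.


|Q|=42, |F|=5, |δ|=106 (40 ε).
min D↑ (5 st, q0=0, F={2}): 0:3→0,d→1,f→0,i→2 1:3→1,d→3,f→1,i→2 2:3→2,d→2,f→2,i→2 3:3→3,d→4,f→3,i→2 4:3→4,d→2,f→4,i→2 (ε-aug+det+¬).
'i': N↓-sim [27, 13] end={s12,s17,s2,s23,s28,s30,s34,s39,s4,s5,s6,s8,…} — reject; 1/1 deletions ∈↓L.
'dddd': |S_i|=[27, 24, 19, 10, 7] end={s23,s30,s34,s4,s41,s8,s9} rej; 4/4 deletions ∈↓L.
2 minimals (antichain).

Antichain: [i, dddd].


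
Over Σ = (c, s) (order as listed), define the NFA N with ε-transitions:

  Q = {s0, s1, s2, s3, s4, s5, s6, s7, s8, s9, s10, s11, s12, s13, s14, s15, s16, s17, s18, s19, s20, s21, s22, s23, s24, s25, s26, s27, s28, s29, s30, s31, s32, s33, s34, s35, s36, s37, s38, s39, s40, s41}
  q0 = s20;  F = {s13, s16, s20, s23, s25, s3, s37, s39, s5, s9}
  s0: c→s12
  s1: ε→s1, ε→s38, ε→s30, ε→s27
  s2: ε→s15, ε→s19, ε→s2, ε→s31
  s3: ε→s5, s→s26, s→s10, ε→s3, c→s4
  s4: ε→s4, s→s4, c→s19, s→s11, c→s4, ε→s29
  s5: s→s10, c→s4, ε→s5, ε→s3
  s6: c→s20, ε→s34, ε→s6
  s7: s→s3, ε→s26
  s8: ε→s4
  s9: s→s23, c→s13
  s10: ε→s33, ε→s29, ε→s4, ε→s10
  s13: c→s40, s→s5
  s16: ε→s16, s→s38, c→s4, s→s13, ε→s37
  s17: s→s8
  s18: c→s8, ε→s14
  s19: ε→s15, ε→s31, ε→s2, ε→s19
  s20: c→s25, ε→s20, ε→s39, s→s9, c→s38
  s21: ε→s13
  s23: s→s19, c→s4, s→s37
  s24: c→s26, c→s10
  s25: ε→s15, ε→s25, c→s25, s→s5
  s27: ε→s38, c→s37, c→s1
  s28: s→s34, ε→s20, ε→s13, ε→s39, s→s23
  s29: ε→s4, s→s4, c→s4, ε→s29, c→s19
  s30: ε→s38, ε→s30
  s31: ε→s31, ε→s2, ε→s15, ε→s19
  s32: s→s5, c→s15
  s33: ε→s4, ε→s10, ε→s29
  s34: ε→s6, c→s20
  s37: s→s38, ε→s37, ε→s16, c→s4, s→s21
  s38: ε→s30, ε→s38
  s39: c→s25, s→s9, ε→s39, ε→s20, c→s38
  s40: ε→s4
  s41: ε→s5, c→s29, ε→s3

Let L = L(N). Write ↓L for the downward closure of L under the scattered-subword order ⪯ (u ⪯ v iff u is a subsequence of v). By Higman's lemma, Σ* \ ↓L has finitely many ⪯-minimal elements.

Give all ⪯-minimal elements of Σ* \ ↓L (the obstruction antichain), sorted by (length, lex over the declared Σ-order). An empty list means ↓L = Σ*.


|Q|=42, |F|=10, |δ|=107 (59 ε).
min D↑ (8 st, q0=0, F={6}): 0:c→1,s→2 1:c→1,s→3 2:c→4,s→5 3:c→6,s→6 4:c→6,s→3 5:c→6,s→7 6:c→6,s→6 7:c→6,s→4 (ε-aug+det+¬).
'csc': |S_i|=[24, 17, 12, 7] end={s11,s15,s19,s2,s29,s31,s4} rej; 3/3 del acc.
'css': N↓-sim [24, 17, 12, 10] end={s10,s11,s15,s19,s2,s26,s29,s31,s33,s4} ∉↓L; 3/3 single-dels accept.
'scc': run [24, 21, 14, 8] end={s11,s15,s19,s2,s29,s31,s4,s40} rej; 3/3 del acc.
'ssc': N↓-sim [24, 21, 20, 8] end={s11,s15,s19,s2,s29,s31,s4,s40} rej; 3/3 single-dels accept.
'ssssss': N↓-sim [24, 21, 20, 19, 17, 12, 10] end={s10,s11,s15,s19,s2,s26,s29,s31,s33,s4} rej; 6/6 single-dels accept.
5 minimals (antichain).

A = [csc, css, scc, ssc, ssssss].


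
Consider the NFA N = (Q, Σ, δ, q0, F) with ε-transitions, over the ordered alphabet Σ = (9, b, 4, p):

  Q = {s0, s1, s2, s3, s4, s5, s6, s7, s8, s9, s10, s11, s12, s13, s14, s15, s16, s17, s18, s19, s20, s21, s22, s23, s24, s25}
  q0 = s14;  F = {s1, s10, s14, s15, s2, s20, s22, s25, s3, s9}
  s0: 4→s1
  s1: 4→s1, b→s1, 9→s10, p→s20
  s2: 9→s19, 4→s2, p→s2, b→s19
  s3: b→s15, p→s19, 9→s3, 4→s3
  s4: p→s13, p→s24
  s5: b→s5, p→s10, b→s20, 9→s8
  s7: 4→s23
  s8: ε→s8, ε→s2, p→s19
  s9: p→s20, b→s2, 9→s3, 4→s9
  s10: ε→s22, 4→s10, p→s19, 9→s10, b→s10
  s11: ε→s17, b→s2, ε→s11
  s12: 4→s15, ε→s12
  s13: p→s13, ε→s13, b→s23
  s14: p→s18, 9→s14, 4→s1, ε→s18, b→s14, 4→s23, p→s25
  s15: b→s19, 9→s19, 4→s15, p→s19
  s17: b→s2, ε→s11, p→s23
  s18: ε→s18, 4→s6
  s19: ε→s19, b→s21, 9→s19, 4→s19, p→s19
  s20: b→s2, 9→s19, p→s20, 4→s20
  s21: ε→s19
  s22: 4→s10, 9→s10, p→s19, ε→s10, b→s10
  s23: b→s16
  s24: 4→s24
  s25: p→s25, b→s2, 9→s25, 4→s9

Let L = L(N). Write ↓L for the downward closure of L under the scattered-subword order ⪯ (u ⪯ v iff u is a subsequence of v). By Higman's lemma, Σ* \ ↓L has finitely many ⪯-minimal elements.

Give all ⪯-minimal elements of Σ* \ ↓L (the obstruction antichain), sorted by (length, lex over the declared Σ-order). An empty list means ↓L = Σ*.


A = [49p, 4p9, pb9, pbb].

|Q|=26, |F|=10, |δ|=77 (13 ε).
min D↑ (10 st, q0=0, F={7}): 0:9→0,b→0,4→1,p→2 1:9→3,b→1,4→1,p→4 2:9→2,b→5,4→6,p→2 3:9→3,b→3,4→3,p→7 4:9→7,b→5,4→4,p→4 5:9→7,b→7,4→5,p→5 6:9→8,b→5,4→6,p→4 7:9→7,b→7,4→7,p→7 8:9→8,b→9,4→8,p→7 9:9→7,b→7,4→9,p→7.
'49p': run [16, 13, 6, 2] end={s19,s21} rej; 3/3 del acc.
'4p9': |S_i|=[16, 13, 4, 2] end={s19,s21} rej; 3/3 single-dels accept.
'pb9': |S_i|=[16, 10, 4, 2] end={s19,s21} — reject; 3/3 deletions ∈↓L.
'pbb': N↓-sim [16, 10, 4, 2] end={s19,s21} — reject; 3/3 single-dels accept.
4 minimals (antichain).


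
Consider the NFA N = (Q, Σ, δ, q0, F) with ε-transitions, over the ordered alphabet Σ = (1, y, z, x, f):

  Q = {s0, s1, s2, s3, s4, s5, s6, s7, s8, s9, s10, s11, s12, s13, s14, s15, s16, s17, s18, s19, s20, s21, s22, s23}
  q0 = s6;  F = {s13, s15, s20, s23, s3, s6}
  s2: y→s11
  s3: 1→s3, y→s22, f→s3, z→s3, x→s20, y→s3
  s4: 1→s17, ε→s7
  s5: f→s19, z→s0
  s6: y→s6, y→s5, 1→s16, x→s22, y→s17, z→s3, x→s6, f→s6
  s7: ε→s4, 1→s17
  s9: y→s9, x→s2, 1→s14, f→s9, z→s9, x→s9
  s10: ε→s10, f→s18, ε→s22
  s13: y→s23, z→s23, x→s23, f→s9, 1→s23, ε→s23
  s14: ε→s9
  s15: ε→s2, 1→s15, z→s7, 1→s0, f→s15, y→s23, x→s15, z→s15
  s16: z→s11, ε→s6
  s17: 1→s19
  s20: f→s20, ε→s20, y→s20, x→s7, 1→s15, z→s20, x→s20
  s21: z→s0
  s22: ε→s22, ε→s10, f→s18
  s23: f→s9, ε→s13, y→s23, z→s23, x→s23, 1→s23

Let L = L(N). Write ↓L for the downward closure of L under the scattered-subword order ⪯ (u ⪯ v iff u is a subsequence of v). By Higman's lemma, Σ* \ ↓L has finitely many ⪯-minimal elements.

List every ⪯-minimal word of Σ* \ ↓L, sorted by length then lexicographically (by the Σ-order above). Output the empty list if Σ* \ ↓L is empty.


|Q|=24, |F|=6, |δ|=65 (12 ε).
min D↑ (6 st, q0=0, F={5}): 0:1→0,y→0,z→1,x→0,f→0 1:1→1,y→1,z→1,x→2,f→1 2:1→3,y→2,z→2,x→2,f→2 3:1→3,y→4,z→3,x→3,f→3 4:1→4,y→4,z→4,x→4,f→5 5:1→5,y→5,z→5,x→5,f→5.
'zx1yf': N↓-sim [20, 17, 13, 12, 6, 4] end={s11,s14,s2,s9} rej; 5/5 deletions ∈↓L.
1 minimals (antichain).

Antichain: [zx1yf].


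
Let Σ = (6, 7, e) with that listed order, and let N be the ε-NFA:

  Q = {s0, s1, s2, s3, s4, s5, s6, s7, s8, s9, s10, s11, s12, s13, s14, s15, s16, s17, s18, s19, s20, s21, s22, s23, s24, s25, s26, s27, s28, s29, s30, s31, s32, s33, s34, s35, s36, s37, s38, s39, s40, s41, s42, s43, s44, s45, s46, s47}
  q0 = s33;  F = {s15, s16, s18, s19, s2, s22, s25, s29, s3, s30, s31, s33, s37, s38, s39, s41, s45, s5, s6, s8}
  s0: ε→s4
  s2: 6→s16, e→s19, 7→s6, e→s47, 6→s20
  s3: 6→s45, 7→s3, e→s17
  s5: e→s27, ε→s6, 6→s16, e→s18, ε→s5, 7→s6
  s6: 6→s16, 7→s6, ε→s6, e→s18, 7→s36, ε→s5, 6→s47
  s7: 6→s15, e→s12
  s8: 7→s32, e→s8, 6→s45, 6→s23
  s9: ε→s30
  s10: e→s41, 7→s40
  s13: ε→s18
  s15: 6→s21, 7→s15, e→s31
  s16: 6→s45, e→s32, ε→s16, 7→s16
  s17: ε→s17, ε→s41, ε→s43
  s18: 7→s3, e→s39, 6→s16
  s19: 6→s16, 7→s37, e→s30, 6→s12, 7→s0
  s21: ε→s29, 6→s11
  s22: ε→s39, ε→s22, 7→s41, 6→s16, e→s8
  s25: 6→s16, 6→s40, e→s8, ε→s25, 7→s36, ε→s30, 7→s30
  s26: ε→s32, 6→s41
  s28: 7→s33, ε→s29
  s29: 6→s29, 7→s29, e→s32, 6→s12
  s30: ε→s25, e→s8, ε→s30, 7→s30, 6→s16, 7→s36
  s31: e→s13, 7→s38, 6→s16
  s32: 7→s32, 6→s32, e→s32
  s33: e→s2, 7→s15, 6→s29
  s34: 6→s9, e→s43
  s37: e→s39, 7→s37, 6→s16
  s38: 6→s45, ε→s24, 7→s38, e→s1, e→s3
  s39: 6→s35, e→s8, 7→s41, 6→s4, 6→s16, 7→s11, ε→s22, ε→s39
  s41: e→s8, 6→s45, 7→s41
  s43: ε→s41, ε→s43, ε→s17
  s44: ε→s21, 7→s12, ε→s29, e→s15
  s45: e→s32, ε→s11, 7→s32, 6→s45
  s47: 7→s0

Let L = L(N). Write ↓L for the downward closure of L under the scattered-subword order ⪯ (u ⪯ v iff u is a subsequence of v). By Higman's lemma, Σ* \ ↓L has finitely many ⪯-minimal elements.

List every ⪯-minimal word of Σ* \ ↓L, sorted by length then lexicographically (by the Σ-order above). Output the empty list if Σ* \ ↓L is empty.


|Q|=48, |F|=20, |δ|=120 (29 ε).
min D↑ (18 st, q0=0, F={4}): 0:6→1,7→2,e→3 1:6→1,7→1,e→4 2:6→1,7→2,e→5 3:6→6,7→7,e→8 4:6→4,7→4,e→4 5:6→6,7→9,e→10 6:6→11,7→6,e→4 7:6→6,7→7,e→10 8:6→6,7→12,e→13 9:6→11,7→9,e→14 10:6→6,7→14,e→15 11:6→11,7→4,e→4 12:6→6,7→12,e→15 13:6→6,7→13,e→16 14:6→11,7→14,e→17 15:6→6,7→17,e→16 16:6→11,7→4,e→16 17:6→11,7→17,e→16 (ε-aug+det+¬).
'6e': N↓-sim [38, 14, 1] end={s32} — reject; 2/2 single-dels accept.
'e667': N↓-sim [38, 34, 12, 3, 1] end={s32} — reject; 4/4 del acc.
'7e767': N↓-sim [38, 34, 21, 13, 4, 1] end={s32} ∉↓L; 5/5 deletions ∈↓L.
'eeee7': run [38, 34, 27, 17, 5, 1] end={s32} — reject; 5/5 del acc.
4 minimals (antichain).

Antichain: [6e, e667, 7e767, eeee7].


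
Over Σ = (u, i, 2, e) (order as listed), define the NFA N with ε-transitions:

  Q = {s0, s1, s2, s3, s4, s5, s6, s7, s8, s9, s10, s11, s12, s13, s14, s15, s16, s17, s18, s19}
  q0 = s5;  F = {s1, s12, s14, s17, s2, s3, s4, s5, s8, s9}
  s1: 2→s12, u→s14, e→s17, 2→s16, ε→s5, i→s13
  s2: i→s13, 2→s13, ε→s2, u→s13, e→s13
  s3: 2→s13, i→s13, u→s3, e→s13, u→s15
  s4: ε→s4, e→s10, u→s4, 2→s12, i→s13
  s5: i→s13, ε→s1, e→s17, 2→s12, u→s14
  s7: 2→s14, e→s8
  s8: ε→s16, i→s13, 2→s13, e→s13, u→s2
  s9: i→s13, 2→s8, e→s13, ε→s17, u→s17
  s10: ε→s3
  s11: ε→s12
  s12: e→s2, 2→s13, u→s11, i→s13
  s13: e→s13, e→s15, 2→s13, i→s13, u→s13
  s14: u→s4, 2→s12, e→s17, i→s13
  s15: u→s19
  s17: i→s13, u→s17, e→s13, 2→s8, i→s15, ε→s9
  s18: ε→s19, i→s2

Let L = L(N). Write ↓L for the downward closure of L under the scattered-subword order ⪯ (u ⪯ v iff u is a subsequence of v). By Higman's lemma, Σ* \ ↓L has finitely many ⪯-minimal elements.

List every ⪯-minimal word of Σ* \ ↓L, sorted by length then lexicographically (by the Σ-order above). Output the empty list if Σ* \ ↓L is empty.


A = [i, 22, ee, 2eu, uue2, e2uu].

|Q|=20, |F|=10, |δ|=62 (10 ε).
min D↑ (9 st, q0=0, F={2}): 0:u→1,i→2,2→3,e→4 1:u→5,i→2,2→3,e→4 2:u→2,i→2,2→2,e→2 3:u→3,i→2,2→2,e→6 4:u→4,i→2,2→7,e→2 5:u→5,i→2,2→3,e→8 6:u→2,i→2,2→2,e→2 7:u→6,i→2,2→2,e→2 8:u→8,i→2,2→2,e→2 (ε-aug+det+¬).
'i': run [16, 3] end={s13,s15,s19} ∉↓L; 1/1 deletions ∈↓L.
'22': N↓-sim [16, 8, 3] end={s13,s15,s19} rej; 2/2 deletions ∈↓L.
'ee': |S_i|=[16, 10, 3] end={s13,s15,s19} ∉↓L; 2/2 deletions ∈↓L.
'2eu': |S_i|=[16, 8, 4, 3] end={s13,s15,s19} rej; 3/3 del acc.
'uue2': N↓-sim [16, 14, 13, 6, 3] end={s13,s15,s19} rej; 4/4 deletions ∈↓L.
'e2uu': |S_i|=[16, 10, 6, 4, 3] end={s13,s15,s19} ∉↓L; 4/4 single-dels accept.
6 obstructions.


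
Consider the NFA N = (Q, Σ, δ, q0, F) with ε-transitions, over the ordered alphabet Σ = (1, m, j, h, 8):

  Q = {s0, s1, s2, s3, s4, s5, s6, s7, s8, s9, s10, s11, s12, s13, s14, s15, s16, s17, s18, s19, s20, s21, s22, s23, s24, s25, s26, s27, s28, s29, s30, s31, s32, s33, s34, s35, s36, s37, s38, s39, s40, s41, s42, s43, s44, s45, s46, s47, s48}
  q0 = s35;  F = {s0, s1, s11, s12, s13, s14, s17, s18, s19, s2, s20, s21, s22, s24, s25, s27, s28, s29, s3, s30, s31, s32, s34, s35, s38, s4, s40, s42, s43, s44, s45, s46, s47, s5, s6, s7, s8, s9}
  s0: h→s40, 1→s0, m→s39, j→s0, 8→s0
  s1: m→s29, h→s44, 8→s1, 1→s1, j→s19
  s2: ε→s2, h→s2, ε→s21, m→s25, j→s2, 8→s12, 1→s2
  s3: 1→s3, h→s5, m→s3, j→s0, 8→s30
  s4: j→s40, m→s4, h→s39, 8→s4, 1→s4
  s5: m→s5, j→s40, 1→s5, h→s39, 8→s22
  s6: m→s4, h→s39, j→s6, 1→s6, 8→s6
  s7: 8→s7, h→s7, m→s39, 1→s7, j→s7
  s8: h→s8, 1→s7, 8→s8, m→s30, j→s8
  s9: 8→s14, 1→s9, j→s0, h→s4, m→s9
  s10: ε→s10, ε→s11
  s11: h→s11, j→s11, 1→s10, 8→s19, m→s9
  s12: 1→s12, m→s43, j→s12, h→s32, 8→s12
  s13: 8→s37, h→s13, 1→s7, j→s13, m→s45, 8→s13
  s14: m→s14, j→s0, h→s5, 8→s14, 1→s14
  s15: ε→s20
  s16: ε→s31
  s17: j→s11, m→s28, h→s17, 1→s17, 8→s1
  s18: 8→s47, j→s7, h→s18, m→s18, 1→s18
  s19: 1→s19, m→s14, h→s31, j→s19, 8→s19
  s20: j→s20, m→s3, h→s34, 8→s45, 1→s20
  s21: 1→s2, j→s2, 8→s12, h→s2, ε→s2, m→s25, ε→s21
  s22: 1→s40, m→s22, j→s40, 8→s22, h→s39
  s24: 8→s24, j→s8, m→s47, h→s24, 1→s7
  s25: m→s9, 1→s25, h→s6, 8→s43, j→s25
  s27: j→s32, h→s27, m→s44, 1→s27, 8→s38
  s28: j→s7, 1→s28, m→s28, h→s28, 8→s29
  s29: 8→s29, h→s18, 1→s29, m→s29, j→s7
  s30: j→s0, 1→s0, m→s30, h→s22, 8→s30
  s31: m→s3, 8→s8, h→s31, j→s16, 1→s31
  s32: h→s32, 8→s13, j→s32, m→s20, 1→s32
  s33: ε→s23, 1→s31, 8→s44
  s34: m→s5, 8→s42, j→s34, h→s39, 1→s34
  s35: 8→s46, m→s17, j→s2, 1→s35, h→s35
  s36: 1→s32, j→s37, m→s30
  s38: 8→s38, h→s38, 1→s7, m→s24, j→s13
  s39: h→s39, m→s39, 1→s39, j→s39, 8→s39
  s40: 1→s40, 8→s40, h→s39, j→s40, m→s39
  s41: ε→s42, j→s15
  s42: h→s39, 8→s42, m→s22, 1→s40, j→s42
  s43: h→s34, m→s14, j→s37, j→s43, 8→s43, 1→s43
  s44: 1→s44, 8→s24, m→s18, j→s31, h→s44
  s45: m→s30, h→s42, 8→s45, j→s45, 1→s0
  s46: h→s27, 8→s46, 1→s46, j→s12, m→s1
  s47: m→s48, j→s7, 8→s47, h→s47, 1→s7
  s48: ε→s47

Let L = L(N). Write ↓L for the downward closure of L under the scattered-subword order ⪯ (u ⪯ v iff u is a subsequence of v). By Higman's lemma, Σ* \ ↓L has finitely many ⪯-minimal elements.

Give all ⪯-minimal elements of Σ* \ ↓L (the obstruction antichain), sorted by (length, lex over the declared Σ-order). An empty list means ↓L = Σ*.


Antichain: [mmjm, jmhh, 8h81m].

|Q|=49, |F|=38, |δ|=214 (11 ε).
min D↑ (38 st, q0=0, F={19}): 0:1→0,m→1,j→2,h→0,8→3 1:1→1,m→4,j→5,h→1,8→6 2:1→2,m→7,j→2,h→2,8→8 3:1→3,m→6,j→8,h→9,8→3 4:1→4,m→4,j→10,h→4,8→11 5:1→5,m→12,j→5,h→5,8→13 6:1→6,m→11,j→13,h→14,8→6 7:1→7,m→12,j→7,h→15,8→16 8:1→8,m→16,j→8,h→17,8→8 9:1→9,m→14,j→17,h→9,8→18 10:1→10,m→19,j→10,h→10,8→10 11:1→11,m→11,j→10,h→20,8→11 12:1→12,m→12,j→21,h→22,8→23 13:1→13,m→23,j→13,h→24,8→13 14:1→14,m→20,j→24,h→14,8→25 15:1→15,m→22,j→15,h→19,8→15 16:1→16,m→23,j→16,h→26,8→16 17:1→17,m→27,j→17,h→17,8→28 18:1→10,m→25,j→28,h→18,8→18 19:1→19,m→19,j→19,h→19,8→19 20:1→20,m→20,j→10,h→20,8→29 21:1→21,m→19,j→21,h→30,8→21 22:1→22,m→22,j→30,h→19,8→22 23:1→23,m→23,j→21,h→31,8→23 24:1→24,m→32,j→24,h→24,8→33 25:1→10,m→29,j→33,h→25,8→25 26:1→26,m→31,j→26,h→19,8→34 27:1→27,m→32,j→27,h→26,8→35 28:1→10,m→35,j→28,h→28,8→28 29:1→10,m→29,j→10,h→29,8→29 30:1→30,m→19,j→30,h→19,8→30 31:1→31,m→31,j→30,h→19,8→36 32:1→32,m→32,j→21,h→31,8→37 33:1→10,m→37,j→33,h→33,8→33 34:1→30,m→36,j→34,h→19,8→34 35:1→21,m→37,j→35,h→34,8→35 36:1→30,m→36,j→30,h→19,8→36 37:1→21,m→37,j→21,h→36,8→37.
'mmjm': |S_i|=[43, 34, 16, 4, 1] end={s39} — reject; 4/4 single-dels accept.
'jmhh': |S_i|=[43, 30, 18, 8, 1] end={s39} — reject; 4/4 single-dels accept.
'8h81m': N↓-sim [43, 34, 25, 15, 4, 1] end={s39} — reject; 5/5 single-dels accept.
3 obstructions.
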